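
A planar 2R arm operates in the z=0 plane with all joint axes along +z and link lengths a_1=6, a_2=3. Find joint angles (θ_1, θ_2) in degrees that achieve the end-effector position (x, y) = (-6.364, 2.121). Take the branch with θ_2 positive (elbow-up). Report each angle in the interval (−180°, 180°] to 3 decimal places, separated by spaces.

135.002 90.001

cos θ_2 = (44.9991−6²−3²)/(2·6·3) = -0.0000; θ_2 = 90.0014° (elbow-up)
β = atan2(2.1210,-6.3640) = 161.5678°; ψ = atan2(3.0000,5.9999) = 26.5653°
θ_1 = β − ψ = 135.0024°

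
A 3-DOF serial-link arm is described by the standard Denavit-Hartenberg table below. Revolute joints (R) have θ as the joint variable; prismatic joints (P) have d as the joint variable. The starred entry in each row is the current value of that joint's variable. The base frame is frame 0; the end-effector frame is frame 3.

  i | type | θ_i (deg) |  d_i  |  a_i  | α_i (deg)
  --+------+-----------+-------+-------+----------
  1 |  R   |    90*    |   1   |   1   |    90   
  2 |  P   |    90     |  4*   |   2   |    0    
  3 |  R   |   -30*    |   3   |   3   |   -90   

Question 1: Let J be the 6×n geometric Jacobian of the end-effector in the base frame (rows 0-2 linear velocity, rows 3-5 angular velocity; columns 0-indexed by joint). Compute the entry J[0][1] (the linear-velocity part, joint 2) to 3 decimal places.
1.000

prismatic axis z_1 = (1.0000,-0.0000,0.0000)
J_v[:, 1] = z_1; J_ω[:, 1] = (0,0,0)
entry J[0][1] = 1.0000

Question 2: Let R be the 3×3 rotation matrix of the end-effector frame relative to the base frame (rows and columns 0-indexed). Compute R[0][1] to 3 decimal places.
-1.000

End-effector y-axis (col 1 of R) = (-1.0000,0.0000,-0.0000)
R[0][1] = -1.0000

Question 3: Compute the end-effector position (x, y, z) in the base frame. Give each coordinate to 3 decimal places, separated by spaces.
after link 1: o_1 = (0.0000, 1.0000, 1.0000)
after link 2: o_2 = (4.0000, 1.0000, 3.0000)
after link 3: o_3 = (7.0000, 2.5000, 5.5981)

7.000 2.500 5.598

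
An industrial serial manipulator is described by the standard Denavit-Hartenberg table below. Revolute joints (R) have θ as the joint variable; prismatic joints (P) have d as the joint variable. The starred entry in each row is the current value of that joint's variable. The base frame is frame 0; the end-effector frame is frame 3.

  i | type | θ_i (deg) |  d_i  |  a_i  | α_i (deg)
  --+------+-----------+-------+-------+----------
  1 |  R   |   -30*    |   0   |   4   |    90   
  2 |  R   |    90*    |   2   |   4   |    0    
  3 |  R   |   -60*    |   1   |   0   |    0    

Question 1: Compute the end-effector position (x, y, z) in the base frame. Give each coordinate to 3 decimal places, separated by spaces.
after link 1: o_1 = (3.4641, -2.0000, 0.0000)
after link 2: o_2 = (2.4641, -3.7321, 4.0000)
after link 3: o_3 = (1.9641, -4.5981, 4.0000)

1.964 -4.598 4.000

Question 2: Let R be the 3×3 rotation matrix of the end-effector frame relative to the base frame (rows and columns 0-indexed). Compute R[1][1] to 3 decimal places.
End-effector y-axis (col 1 of R) = (-0.4330,0.2500,0.8660)
R[1][1] = 0.2500

0.250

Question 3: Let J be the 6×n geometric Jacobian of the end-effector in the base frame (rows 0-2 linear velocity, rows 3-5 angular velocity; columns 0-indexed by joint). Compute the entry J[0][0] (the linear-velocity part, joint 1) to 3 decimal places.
4.598

axis z_0 = ẑ; lever o_n−o_0 = (1.9641,-4.5981,4.0000)
cross product → J_v[:, 0] = (4.5981,1.9641,-0.0000)
J_ω[:, 0] = z_0
entry J[0][0] = 4.5981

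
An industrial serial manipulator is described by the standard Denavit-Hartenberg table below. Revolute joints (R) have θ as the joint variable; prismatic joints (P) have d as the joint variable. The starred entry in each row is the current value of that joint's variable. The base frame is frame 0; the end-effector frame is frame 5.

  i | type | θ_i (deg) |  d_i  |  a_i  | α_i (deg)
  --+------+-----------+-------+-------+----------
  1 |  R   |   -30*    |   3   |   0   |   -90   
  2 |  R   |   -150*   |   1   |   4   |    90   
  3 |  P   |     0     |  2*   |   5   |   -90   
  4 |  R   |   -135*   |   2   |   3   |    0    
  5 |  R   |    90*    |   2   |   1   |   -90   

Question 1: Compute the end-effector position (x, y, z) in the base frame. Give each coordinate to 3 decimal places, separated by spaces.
-5.280 8.822 2.611

after link 1: o_1 = (0.0000, 0.0000, 3.0000)
after link 2: o_2 = (-2.5000, 2.5981, 5.0000)
after link 3: o_3 = (-7.1160, 5.2631, 5.7679)
after link 4: o_4 = (-5.4436, 6.6070, 2.8702)
after link 5: o_5 = (-5.2801, 8.8220, 2.6114)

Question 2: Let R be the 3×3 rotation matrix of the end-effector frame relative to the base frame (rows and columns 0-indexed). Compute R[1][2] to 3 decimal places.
0.129

End-effector z-axis (col 2 of R) = (-0.2241,0.1294,0.9659)
R[1][2] = 0.1294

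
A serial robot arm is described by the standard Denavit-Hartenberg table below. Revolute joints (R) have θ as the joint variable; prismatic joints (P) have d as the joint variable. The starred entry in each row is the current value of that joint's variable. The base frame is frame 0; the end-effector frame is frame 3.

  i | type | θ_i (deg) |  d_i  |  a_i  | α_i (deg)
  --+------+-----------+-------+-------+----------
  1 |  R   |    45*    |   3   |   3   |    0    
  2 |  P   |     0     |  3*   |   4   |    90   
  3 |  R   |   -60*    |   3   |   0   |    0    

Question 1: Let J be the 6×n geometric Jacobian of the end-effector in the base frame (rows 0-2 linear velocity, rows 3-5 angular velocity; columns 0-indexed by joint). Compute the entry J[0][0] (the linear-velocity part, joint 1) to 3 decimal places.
-2.828

axis z_0 = ẑ; lever o_n−o_0 = (7.0711,2.8284,6.0000)
cross product → J_v[:, 0] = (-2.8284,7.0711,0.0000)
J_ω[:, 0] = z_0
entry J[0][0] = -2.8284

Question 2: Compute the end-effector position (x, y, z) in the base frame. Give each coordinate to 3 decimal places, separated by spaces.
7.071 2.828 6.000

after link 1: o_1 = (2.1213, 2.1213, 3.0000)
after link 2: o_2 = (4.9497, 4.9497, 6.0000)
after link 3: o_3 = (7.0711, 2.8284, 6.0000)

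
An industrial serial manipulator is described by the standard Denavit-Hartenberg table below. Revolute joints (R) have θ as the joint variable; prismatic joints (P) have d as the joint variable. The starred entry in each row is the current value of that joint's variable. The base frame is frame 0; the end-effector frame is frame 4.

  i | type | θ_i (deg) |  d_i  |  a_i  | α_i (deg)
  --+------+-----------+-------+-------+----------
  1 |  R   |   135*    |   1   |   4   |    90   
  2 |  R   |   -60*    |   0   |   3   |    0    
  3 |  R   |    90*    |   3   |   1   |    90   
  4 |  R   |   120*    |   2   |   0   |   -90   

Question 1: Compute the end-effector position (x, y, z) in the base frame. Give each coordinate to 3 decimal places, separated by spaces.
-3.087 7.330 -2.830

after link 1: o_1 = (-2.8284, 2.8284, 1.0000)
after link 2: o_2 = (-3.8891, 3.8891, -1.5981)
after link 3: o_3 = (-2.3801, 6.6228, -1.0981)
after link 4: o_4 = (-3.0872, 7.3299, -2.8301)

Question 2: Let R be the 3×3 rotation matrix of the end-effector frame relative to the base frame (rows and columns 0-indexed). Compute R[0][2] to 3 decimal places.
End-effector z-axis (col 2 of R) = (0.1768,-0.8839,-0.4330)
R[0][2] = 0.1768

0.177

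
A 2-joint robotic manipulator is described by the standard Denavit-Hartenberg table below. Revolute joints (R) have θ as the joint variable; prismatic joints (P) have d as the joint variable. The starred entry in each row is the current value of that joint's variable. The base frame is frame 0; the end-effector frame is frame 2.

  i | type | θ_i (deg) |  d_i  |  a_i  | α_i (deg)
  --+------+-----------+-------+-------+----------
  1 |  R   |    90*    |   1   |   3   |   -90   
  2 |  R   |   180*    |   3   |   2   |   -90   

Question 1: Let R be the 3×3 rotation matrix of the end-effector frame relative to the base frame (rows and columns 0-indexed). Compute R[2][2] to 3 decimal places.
1.000

End-effector z-axis (col 2 of R) = (-0.0000,-0.0000,1.0000)
R[2][2] = 1.0000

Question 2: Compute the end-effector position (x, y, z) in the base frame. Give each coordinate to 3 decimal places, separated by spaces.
after link 1: o_1 = (0.0000, 3.0000, 1.0000)
after link 2: o_2 = (-3.0000, 1.0000, 1.0000)

-3.000 1.000 1.000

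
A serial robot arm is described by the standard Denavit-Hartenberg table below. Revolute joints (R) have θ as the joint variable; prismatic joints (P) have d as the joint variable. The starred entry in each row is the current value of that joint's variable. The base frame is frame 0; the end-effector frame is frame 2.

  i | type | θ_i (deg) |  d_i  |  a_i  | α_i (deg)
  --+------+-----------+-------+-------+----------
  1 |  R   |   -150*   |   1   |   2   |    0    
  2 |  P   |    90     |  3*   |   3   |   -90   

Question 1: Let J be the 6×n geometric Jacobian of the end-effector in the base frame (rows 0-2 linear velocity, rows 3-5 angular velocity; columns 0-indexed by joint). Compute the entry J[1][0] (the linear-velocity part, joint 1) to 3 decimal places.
-0.232

axis z_0 = ẑ; lever o_n−o_0 = (-0.2321,-3.5981,4.0000)
cross product → J_v[:, 0] = (3.5981,-0.2321,0.0000)
J_ω[:, 0] = z_0
entry J[1][0] = -0.2321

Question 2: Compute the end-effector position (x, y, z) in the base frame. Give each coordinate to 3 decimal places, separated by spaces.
-0.232 -3.598 4.000

after link 1: o_1 = (-1.7321, -1.0000, 1.0000)
after link 2: o_2 = (-0.2321, -3.5981, 4.0000)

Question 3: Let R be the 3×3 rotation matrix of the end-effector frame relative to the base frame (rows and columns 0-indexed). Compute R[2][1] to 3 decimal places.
-1.000

End-effector y-axis (col 1 of R) = (0.0000,0.0000,-1.0000)
R[2][1] = -1.0000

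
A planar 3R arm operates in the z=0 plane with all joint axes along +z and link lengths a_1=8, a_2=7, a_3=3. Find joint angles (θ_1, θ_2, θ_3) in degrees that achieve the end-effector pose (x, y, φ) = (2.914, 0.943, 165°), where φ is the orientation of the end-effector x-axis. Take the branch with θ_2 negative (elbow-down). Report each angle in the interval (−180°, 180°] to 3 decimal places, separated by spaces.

59.998 -135.000 -119.998

wrist centre = target − a_3·(cos φ, sin φ) = (5.8118, 0.1665)
cos θ_2 = (33.8045−8²−7²)/(2·8·7) = -0.7071; θ_2 = -134.9997° (elbow-down)
β = atan2(0.1665,5.8118) = 1.6414°; ψ = atan2(-4.9498,3.0503) = -58.3567°
θ_1 = β − ψ = 59.9981°
θ_3 = φ − θ_1 − θ_2 = -119.9985° (wrapped to (-180°,180°])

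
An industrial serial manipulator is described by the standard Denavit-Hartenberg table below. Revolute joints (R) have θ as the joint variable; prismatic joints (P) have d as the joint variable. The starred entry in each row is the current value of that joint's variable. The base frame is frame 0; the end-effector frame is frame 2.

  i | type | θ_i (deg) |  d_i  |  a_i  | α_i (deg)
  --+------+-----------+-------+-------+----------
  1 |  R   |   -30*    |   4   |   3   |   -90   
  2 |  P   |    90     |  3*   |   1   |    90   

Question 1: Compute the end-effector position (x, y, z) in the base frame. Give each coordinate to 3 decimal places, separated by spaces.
after link 1: o_1 = (2.5981, -1.5000, 4.0000)
after link 2: o_2 = (4.0981, 1.0981, 3.0000)

4.098 1.098 3.000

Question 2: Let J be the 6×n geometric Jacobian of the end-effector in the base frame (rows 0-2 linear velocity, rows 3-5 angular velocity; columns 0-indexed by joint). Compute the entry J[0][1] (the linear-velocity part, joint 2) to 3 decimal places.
prismatic axis z_1 = (0.5000,0.8660,0.0000)
J_v[:, 1] = z_1; J_ω[:, 1] = (0,0,0)
entry J[0][1] = 0.5000

0.500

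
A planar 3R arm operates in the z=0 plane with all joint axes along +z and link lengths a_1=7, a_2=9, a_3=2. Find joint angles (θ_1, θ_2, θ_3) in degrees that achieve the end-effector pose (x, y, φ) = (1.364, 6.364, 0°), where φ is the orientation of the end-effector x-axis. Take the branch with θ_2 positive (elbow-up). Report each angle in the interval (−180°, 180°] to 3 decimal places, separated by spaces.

wrist centre = target − a_3·(cos φ, sin φ) = (-0.6360, 6.3640)
cos θ_2 = (40.9050−7²−9²)/(2·7·9) = -0.7071; θ_2 = 134.9997° (elbow-up)
β = atan2(6.3640,-0.6360) = 95.7070°; ψ = atan2(6.3640,0.6361) = 84.2923°
θ_1 = β − ψ = 11.4147°
θ_3 = φ − θ_1 − θ_2 = -146.4144° (wrapped to (-180°,180°])

11.415 135.000 -146.414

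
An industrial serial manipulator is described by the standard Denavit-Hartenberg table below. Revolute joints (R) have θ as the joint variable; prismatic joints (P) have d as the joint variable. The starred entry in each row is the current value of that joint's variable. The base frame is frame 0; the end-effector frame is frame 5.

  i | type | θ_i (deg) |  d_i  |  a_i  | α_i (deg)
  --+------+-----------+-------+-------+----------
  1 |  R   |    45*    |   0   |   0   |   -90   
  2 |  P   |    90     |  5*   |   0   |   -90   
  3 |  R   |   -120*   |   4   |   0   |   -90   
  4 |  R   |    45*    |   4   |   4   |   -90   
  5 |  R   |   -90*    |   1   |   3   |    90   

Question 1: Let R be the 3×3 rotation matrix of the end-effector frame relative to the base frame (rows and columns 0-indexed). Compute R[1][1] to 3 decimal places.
End-effector y-axis (col 1 of R) = (0.9330,0.0670,-0.3536)
R[1][1] = 0.0670

0.067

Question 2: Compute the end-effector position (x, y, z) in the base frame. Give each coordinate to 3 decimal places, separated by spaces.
after link 1: o_1 = (0.0000, 0.0000, 0.0000)
after link 2: o_2 = (-3.5355, 3.5355, 0.0000)
after link 3: o_3 = (-6.3640, 0.7071, 0.0000)
after link 4: o_4 = (-7.5102, 5.8534, -2.0499)
after link 5: o_5 = (-7.6379, 6.9810, -5.0015)

-7.638 6.981 -5.002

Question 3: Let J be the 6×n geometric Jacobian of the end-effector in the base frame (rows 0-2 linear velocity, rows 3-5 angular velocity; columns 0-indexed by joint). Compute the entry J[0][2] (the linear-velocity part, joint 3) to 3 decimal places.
axis z_2 = (-0.7071,-0.7071,-0.0000); lever o_n−o_2 = (-4.1023,3.4455,-5.0015)
cross product → J_v[:, 2] = (3.5366,-3.5366,-5.3371)
J_ω[:, 2] = z_2
entry J[0][2] = 3.5366

3.537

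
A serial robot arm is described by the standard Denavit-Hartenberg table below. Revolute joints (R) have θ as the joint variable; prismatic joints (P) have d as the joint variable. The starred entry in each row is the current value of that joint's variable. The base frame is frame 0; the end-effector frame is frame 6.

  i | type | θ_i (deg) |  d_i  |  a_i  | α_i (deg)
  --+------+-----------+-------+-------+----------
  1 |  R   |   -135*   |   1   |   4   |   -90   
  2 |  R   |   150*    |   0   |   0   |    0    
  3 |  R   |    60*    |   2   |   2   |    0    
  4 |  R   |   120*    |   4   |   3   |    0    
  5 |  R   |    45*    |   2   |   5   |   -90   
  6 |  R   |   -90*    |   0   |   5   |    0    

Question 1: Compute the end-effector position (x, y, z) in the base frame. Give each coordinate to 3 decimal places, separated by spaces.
after link 1: o_1 = (-2.8284, -2.8284, 1.0000)
after link 2: o_2 = (-2.8284, -2.8284, 1.0000)
after link 3: o_3 = (-0.1895, -3.0179, 2.0000)
after link 4: o_4 = (0.8018, -7.6834, 3.5000)
after link 5: o_5 = (-1.1990, -12.5127, 2.2059)
after link 6: o_6 = (2.3365, -16.0483, 2.2059)

2.337 -16.048 2.206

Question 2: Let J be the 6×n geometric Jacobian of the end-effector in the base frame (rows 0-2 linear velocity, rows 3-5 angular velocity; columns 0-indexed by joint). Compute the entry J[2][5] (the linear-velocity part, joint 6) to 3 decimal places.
axis z_5 = (0.1830,0.1830,-0.9659); lever o_n−o_5 = (3.5355,-3.5355,0.0000)
cross product → J_v[:, 5] = (-3.4151,-3.4151,-1.2941)
J_ω[:, 5] = z_5
entry J[2][5] = -1.2941

-1.294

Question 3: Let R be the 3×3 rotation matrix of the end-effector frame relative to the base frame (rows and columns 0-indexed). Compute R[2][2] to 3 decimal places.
End-effector z-axis (col 2 of R) = (0.1830,0.1830,-0.9659)
R[2][2] = -0.9659

-0.966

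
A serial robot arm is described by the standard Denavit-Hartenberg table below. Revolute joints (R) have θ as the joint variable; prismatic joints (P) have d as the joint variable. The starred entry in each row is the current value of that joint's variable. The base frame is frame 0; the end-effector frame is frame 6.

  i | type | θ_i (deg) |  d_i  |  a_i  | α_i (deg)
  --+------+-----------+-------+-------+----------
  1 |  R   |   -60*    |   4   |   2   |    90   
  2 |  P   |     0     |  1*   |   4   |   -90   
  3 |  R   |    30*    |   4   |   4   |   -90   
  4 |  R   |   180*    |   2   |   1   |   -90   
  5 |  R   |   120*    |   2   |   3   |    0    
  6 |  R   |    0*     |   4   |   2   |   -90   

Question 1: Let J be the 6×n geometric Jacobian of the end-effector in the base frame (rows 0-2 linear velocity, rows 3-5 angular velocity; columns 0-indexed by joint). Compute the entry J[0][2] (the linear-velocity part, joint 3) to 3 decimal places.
4.768

axis z_2 = (0.0000,0.0000,1.0000); lever o_n−o_2 = (3.5981,-4.7679,10.0000)
cross product → J_v[:, 2] = (4.7679,3.5981,-0.0000)
J_ω[:, 2] = z_2
entry J[0][2] = 4.7679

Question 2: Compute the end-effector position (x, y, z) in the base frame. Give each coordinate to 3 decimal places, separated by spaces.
after link 1: o_1 = (1.0000, -1.7321, 4.0000)
after link 2: o_2 = (2.1340, -5.6962, 4.0000)
after link 3: o_3 = (5.5981, -7.6962, 8.0000)
after link 4: o_4 = (5.7321, -5.4641, 8.0000)
after link 5: o_5 = (5.7321, -8.4641, 10.0000)
after link 6: o_6 = (5.7321, -10.4641, 14.0000)

5.732 -10.464 14.000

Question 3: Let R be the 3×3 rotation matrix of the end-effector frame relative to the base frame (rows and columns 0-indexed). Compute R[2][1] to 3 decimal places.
-1.000

End-effector y-axis (col 1 of R) = (0.0000,-0.0000,-1.0000)
R[2][1] = -1.0000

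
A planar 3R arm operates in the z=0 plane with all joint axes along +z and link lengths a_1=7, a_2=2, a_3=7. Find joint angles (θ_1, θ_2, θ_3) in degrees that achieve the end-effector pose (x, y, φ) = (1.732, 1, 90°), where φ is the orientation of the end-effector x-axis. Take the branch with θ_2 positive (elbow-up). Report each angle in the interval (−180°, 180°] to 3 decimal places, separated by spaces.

-90.000 120.000 60.000

wrist centre = target − a_3·(cos φ, sin φ) = (1.7320, -6.0000)
cos θ_2 = (38.9998−7²−2²)/(2·7·2) = -0.5000; θ_2 = 120.0004° (elbow-up)
β = atan2(-6.0000,1.7320) = -73.8983°; ψ = atan2(1.7320,6.0000) = 16.1021°
θ_1 = β − ψ = -90.0004°
θ_3 = φ − θ_1 − θ_2 = 60.0000° (wrapped to (-180°,180°])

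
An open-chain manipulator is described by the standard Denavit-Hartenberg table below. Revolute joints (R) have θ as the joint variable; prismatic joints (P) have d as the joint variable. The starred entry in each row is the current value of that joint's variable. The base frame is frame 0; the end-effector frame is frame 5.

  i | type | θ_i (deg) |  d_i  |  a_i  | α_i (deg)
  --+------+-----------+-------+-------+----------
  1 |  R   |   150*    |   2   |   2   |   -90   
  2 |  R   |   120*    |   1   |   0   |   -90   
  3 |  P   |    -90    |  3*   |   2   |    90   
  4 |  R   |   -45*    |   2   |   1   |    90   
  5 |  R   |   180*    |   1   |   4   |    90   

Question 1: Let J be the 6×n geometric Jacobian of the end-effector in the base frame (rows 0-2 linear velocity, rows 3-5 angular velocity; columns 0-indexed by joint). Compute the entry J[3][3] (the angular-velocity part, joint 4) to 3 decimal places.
-0.433

axis z_3 = (-0.4330,0.2500,0.8660); lever o_n−o_3 = (1.6088,2.3371,2.4392)
cross product → J_v[:, 3] = (-1.4142,2.4495,-1.4142)
J_ω[:, 3] = z_3
entry J[3][3] = -0.4330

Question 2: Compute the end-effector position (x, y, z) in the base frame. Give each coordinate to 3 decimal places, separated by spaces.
0.627 -0.560 5.939

after link 1: o_1 = (-1.7321, 1.0000, 2.0000)
after link 2: o_2 = (-2.2321, 0.1340, 2.0000)
after link 3: o_3 = (-0.9821, -2.8971, 3.5000)
after link 4: o_4 = (-2.7320, -2.7033, 4.8785)
after link 5: o_5 = (0.6268, -0.5600, 5.9392)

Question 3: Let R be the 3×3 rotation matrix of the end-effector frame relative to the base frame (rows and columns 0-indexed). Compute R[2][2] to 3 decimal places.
0.866

End-effector z-axis (col 2 of R) = (-0.4330,0.2500,0.8660)
R[2][2] = 0.8660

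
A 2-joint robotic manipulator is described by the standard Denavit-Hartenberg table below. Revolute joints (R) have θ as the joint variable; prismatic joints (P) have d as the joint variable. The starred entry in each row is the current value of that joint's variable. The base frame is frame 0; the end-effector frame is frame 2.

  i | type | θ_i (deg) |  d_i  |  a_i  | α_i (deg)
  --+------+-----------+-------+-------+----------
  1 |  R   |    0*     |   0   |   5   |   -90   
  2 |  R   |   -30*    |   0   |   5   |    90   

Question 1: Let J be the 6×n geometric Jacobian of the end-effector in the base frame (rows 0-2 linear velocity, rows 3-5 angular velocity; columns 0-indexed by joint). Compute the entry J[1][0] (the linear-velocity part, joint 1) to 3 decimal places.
axis z_0 = ẑ; lever o_n−o_0 = (9.3301,-0.0000,2.5000)
cross product → J_v[:, 0] = (0.0000,9.3301,-0.0000)
J_ω[:, 0] = z_0
entry J[1][0] = 9.3301

9.330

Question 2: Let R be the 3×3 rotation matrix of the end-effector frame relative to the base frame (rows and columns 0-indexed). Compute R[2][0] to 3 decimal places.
0.500

End-effector x-axis (col 0 of R) = (0.8660,-0.0000,0.5000)
R[2][0] = 0.5000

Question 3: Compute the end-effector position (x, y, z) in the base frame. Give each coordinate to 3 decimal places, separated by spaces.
9.330 -0.000 2.500

after link 1: o_1 = (5.0000, 0.0000, 0.0000)
after link 2: o_2 = (9.3301, -0.0000, 2.5000)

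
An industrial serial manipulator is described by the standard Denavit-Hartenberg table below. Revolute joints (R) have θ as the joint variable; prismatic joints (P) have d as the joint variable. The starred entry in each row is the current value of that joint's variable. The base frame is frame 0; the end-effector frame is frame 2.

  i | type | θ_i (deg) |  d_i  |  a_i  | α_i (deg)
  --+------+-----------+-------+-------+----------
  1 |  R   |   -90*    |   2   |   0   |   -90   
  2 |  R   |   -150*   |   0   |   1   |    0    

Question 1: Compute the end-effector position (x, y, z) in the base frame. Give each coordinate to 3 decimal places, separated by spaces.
after link 1: o_1 = (0.0000, 0.0000, 2.0000)
after link 2: o_2 = (-0.0000, 0.8660, 2.5000)

-0.000 0.866 2.500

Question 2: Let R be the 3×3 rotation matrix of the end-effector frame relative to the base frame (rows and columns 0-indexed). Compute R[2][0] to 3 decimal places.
End-effector x-axis (col 0 of R) = (-0.0000,0.8660,0.5000)
R[2][0] = 0.5000

0.500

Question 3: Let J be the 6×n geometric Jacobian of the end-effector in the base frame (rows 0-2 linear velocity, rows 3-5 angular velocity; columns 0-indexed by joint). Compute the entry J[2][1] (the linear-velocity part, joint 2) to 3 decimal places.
0.866

axis z_1 = (1.0000,0.0000,0.0000); lever o_n−o_1 = (-0.0000,0.8660,0.5000)
cross product → J_v[:, 1] = (-0.0000,-0.5000,0.8660)
J_ω[:, 1] = z_1
entry J[2][1] = 0.8660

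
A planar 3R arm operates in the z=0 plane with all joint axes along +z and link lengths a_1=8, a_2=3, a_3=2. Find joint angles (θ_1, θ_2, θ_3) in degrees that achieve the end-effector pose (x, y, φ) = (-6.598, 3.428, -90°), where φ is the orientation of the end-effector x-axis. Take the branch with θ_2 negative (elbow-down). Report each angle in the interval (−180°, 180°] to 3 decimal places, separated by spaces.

161.113 -90.004 -161.109

wrist centre = target − a_3·(cos φ, sin φ) = (-6.5980, 5.4280)
cos θ_2 = (72.9968−8²−3²)/(2·8·3) = -0.0001; θ_2 = -90.0038° (elbow-down)
β = atan2(5.4280,-6.5980) = 140.5568°; ψ = atan2(-3.0000,7.9998) = -20.5565°
θ_1 = β − ψ = 161.1133°
θ_3 = φ − θ_1 − θ_2 = -161.1095° (wrapped to (-180°,180°])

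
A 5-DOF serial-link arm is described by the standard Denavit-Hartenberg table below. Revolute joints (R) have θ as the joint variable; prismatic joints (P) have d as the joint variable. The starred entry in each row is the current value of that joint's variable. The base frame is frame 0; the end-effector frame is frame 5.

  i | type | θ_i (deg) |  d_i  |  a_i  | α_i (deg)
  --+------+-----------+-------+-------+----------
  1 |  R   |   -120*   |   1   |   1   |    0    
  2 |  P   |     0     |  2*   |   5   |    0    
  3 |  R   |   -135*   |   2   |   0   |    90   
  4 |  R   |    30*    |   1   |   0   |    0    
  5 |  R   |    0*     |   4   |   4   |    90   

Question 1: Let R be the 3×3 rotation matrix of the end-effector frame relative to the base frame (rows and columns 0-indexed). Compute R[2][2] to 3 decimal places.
End-effector z-axis (col 2 of R) = (-0.1294,0.4830,-0.8660)
R[2][2] = -0.8660

-0.866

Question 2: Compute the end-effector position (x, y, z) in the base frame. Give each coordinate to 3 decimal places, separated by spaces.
after link 1: o_1 = (-0.5000, -0.8660, 1.0000)
after link 2: o_2 = (-3.0000, -5.1962, 3.0000)
after link 3: o_3 = (-3.0000, -5.1962, 5.0000)
after link 4: o_4 = (-2.0341, -4.9373, 5.0000)
after link 5: o_5 = (0.9331, -0.5560, 7.0000)

0.933 -0.556 7.000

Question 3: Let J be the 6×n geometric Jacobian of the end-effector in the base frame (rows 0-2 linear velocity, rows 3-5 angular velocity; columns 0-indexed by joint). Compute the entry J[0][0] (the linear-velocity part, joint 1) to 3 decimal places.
0.556

axis z_0 = ẑ; lever o_n−o_0 = (0.9331,-0.5560,7.0000)
cross product → J_v[:, 0] = (0.5560,0.9331,-0.0000)
J_ω[:, 0] = z_0
entry J[0][0] = 0.5560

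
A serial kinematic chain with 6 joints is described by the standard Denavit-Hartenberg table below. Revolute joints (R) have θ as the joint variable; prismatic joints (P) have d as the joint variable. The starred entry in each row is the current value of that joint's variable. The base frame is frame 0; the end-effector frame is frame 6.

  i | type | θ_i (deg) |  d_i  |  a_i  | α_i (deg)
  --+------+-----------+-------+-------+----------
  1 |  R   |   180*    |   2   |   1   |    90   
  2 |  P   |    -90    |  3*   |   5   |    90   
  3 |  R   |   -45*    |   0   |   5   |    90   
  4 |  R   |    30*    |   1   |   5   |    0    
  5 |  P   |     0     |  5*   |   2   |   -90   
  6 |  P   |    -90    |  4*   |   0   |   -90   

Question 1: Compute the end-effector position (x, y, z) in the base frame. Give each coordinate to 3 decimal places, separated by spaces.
5.964 -7.651 -5.165

after link 1: o_1 = (-1.0000, 0.0000, 2.0000)
after link 2: o_2 = (-1.0000, 3.0000, -3.0000)
after link 3: o_3 = (-1.0000, -0.5355, -6.5355)
after link 4: o_4 = (1.5000, -4.3045, -8.8903)
after link 5: o_5 = (2.5000, -9.0648, -6.5795)
after link 6: o_6 = (5.9641, -7.6506, -5.1653)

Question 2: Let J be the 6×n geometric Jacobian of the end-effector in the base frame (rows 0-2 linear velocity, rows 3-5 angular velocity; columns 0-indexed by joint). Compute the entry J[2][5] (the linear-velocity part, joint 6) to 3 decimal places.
0.354

prismatic axis z_5 = (0.8660,0.3536,0.3536)
J_v[:, 5] = z_5; J_ω[:, 5] = (0,0,0)
entry J[2][5] = 0.3536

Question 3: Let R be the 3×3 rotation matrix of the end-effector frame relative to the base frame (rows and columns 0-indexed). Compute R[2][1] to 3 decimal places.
End-effector y-axis (col 1 of R) = (-0.8660,-0.3536,-0.3536)
R[2][1] = -0.3536

-0.354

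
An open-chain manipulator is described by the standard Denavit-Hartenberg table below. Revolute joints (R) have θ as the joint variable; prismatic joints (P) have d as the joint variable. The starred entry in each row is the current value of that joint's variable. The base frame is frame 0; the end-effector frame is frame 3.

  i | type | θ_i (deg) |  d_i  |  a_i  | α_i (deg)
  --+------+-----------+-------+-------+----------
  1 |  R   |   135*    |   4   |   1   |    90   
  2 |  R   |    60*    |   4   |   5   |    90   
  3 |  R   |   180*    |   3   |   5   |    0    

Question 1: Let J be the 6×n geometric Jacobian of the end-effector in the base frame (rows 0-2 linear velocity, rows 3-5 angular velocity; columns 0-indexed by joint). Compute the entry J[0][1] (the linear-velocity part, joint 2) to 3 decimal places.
-1.061

axis z_1 = (0.7071,0.7071,0.0000); lever o_n−o_1 = (0.9913,4.6655,-1.5000)
cross product → J_v[:, 1] = (-1.0607,1.0607,2.5981)
J_ω[:, 1] = z_1
entry J[0][1] = -1.0607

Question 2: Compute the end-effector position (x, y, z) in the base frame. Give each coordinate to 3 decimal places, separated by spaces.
0.284 5.373 2.500

after link 1: o_1 = (-0.7071, 0.7071, 4.0000)
after link 2: o_2 = (0.3536, 5.3033, 8.3301)
after link 3: o_3 = (0.2842, 5.3727, 2.5000)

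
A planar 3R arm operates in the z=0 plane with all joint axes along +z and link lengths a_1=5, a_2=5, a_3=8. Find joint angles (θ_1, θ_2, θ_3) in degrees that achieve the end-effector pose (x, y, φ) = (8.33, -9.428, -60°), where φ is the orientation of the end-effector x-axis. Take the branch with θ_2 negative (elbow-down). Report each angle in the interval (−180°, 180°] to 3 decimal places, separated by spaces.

wrist centre = target − a_3·(cos φ, sin φ) = (4.3300, -2.4998)
cos θ_2 = (24.9979−5²−5²)/(2·5·5) = -0.5000; θ_2 = -120.0028° (elbow-down)
β = atan2(-2.4998,4.3300) = -29.9987°; ψ = atan2(-4.3300,2.4998) = -60.0014°
θ_1 = β − ψ = 30.0027°
θ_3 = φ − θ_1 − θ_2 = 30.0001° (wrapped to (-180°,180°])

30.003 -120.003 30.000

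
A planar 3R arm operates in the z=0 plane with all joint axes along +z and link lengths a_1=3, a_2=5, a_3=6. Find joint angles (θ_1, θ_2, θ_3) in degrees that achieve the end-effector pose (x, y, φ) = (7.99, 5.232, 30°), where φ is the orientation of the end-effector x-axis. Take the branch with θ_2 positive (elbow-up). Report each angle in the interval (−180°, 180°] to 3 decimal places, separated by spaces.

-59.990 134.998 -45.008

wrist centre = target − a_3·(cos φ, sin φ) = (2.7938, 2.2320)
cos θ_2 = (12.7874−3²−5²)/(2·3·5) = -0.7071; θ_2 = 134.9983° (elbow-up)
β = atan2(2.2320,2.7938) = 38.6213°; ψ = atan2(3.5356,-0.5354) = 98.6114°
θ_1 = β − ψ = -59.9901°
θ_3 = φ − θ_1 − θ_2 = -45.0083° (wrapped to (-180°,180°])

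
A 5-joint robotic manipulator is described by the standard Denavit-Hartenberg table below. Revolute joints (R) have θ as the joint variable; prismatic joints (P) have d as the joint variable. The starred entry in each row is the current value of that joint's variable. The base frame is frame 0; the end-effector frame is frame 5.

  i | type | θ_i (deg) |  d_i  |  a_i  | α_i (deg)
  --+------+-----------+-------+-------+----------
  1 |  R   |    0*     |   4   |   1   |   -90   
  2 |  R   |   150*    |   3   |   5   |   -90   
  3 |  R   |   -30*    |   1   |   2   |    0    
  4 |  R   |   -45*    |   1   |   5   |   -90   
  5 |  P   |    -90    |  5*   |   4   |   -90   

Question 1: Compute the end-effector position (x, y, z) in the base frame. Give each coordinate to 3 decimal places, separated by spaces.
-13.133 7.536 2.768

after link 1: o_1 = (1.0000, 0.0000, 4.0000)
after link 2: o_2 = (-3.3301, 3.0000, 1.5000)
after link 3: o_3 = (-5.3301, 4.0000, 1.5000)
after link 4: o_4 = (-6.9508, 8.8296, 1.7190)
after link 5: o_5 = (-13.1334, 7.5355, 2.7683)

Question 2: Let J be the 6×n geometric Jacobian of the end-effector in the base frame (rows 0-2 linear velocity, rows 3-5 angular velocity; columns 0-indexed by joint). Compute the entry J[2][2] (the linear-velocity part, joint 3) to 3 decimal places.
axis z_2 = (-0.5000,0.0000,0.8660); lever o_n−o_2 = (-9.8033,4.5355,1.2683)
cross product → J_v[:, 2] = (-3.9279,-7.8558,-2.2678)
J_ω[:, 2] = z_2
entry J[2][2] = -2.2678

-2.268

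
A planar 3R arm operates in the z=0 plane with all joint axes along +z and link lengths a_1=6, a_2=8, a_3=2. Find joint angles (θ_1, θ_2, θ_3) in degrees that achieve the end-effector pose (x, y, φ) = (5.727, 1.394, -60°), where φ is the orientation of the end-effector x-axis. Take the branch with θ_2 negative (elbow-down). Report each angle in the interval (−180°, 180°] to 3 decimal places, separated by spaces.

wrist centre = target − a_3·(cos φ, sin φ) = (4.7270, 3.1261)
cos θ_2 = (32.1167−6²−8²)/(2·6·8) = -0.7071; θ_2 = -135.0009° (elbow-down)
β = atan2(3.1261,4.7270) = 33.4774°; ψ = atan2(-5.6568,0.3431) = -86.5295°
θ_1 = β − ψ = 120.0069°
θ_3 = φ − θ_1 − θ_2 = -45.0060° (wrapped to (-180°,180°])

120.007 -135.001 -45.006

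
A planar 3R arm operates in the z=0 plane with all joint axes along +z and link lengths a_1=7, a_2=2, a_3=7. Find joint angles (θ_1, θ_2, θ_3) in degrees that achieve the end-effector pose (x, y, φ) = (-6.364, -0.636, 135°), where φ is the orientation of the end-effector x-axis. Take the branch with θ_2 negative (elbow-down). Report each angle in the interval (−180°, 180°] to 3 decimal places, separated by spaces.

-90.001 -135.001 0.002

wrist centre = target − a_3·(cos φ, sin φ) = (-1.4143, -5.5857)
cos θ_2 = (33.2007−7²−2²)/(2·7·2) = -0.7071; θ_2 = -135.0009° (elbow-down)
β = atan2(-5.5857,-1.4143) = -104.2081°; ψ = atan2(-1.4142,5.5858) = -14.2075°
θ_1 = β − ψ = -90.0006°
θ_3 = φ − θ_1 − θ_2 = 0.0016° (wrapped to (-180°,180°])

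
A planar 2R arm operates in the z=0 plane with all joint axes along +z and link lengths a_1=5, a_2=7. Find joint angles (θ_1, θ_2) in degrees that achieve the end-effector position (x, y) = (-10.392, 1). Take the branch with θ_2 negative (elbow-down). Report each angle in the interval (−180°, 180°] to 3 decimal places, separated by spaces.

-149.997 -60.006

cos θ_2 = (108.9937−5²−7²)/(2·5·7) = 0.4999; θ_2 = -60.0060° (elbow-down)
β = atan2(1.0000,-10.3920) = 174.5035°; ψ = atan2(-6.0625,8.4994) = -35.5000°
θ_1 = β − ψ = 210.0035°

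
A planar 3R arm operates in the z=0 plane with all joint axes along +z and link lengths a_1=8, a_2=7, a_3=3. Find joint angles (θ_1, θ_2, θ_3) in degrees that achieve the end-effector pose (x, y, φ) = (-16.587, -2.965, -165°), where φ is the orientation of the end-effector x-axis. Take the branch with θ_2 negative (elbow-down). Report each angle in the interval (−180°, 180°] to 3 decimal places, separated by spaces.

-149.995 -45.008 30.003

wrist centre = target − a_3·(cos φ, sin φ) = (-13.6892, -2.1885)
cos θ_2 = (192.1845−8²−7²)/(2·8·7) = 0.7070; θ_2 = -45.0083° (elbow-down)
β = atan2(-2.1885,-13.6892) = -170.9168°; ψ = atan2(-4.9505,12.9490) = -20.9220°
θ_1 = β − ψ = -149.9948°
θ_3 = φ − θ_1 − θ_2 = 30.0030° (wrapped to (-180°,180°])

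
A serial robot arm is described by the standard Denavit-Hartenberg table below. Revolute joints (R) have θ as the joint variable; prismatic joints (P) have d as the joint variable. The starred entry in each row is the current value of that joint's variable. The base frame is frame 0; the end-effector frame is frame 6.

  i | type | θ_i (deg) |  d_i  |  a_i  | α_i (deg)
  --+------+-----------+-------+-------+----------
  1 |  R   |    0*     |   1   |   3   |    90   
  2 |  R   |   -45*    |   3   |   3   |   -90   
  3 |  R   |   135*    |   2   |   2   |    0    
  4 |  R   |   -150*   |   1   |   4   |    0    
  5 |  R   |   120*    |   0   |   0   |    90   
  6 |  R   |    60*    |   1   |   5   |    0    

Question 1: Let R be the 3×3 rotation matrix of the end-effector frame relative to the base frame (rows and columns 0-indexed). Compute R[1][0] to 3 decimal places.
End-effector x-axis (col 0 of R) = (0.5209,0.4830,0.7039)
R[1][0] = 0.4830

0.483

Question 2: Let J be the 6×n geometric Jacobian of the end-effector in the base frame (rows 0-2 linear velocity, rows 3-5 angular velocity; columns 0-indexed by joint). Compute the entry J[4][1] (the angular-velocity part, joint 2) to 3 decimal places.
-1.000

axis z_1 = (0.0000,-1.0000,0.0000); lever o_n−o_1 = (9.2620,0.0526,1.1043)
cross product → J_v[:, 1] = (-1.1043,0.0000,9.2620)
J_ω[:, 1] = z_1
entry J[4][1] = -1.0000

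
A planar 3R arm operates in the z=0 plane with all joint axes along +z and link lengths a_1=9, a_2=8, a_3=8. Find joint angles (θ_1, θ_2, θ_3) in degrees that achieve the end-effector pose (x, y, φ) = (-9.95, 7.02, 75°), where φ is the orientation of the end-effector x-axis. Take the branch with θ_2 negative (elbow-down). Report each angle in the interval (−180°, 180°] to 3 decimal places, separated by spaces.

-134.997 -90.002 -60.000

wrist centre = target − a_3·(cos φ, sin φ) = (-12.0206, -0.7074)
cos θ_2 = (144.9941−9²−8²)/(2·9·8) = -0.0000; θ_2 = -90.0023° (elbow-down)
β = atan2(-0.7074,-12.0206) = -176.6320°; ψ = atan2(-8.0000,8.9997) = -41.6346°
θ_1 = β − ψ = -134.9975°
θ_3 = φ − θ_1 − θ_2 = -60.0002° (wrapped to (-180°,180°])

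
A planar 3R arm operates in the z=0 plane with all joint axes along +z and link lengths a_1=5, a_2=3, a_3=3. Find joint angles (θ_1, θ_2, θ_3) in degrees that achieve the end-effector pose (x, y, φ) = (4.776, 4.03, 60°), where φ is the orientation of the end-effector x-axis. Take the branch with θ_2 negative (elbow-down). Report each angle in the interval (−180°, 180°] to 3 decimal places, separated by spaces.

59.995 -135.011 135.016

wrist centre = target − a_3·(cos φ, sin φ) = (3.2760, 1.4319)
cos θ_2 = (12.7826−5²−3²)/(2·5·3) = -0.7072; θ_2 = -135.0114° (elbow-down)
β = atan2(1.4319,3.2760) = 23.6099°; ψ = atan2(-2.1209,2.8783) = -36.3853°
θ_1 = β − ψ = 59.9953°
θ_3 = φ − θ_1 − θ_2 = 135.0161° (wrapped to (-180°,180°])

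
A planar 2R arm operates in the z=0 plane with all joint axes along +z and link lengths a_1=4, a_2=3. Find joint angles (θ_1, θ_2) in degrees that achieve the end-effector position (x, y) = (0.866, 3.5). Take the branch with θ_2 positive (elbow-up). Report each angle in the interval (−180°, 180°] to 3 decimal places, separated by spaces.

30.000 120.000

cos θ_2 = (13.0000−4²−3²)/(2·4·3) = -0.5000; θ_2 = 120.0001° (elbow-up)
β = atan2(3.5000,0.8660) = 76.1025°; ψ = atan2(2.5981,2.5000) = 46.1021°
θ_1 = β − ψ = 30.0004°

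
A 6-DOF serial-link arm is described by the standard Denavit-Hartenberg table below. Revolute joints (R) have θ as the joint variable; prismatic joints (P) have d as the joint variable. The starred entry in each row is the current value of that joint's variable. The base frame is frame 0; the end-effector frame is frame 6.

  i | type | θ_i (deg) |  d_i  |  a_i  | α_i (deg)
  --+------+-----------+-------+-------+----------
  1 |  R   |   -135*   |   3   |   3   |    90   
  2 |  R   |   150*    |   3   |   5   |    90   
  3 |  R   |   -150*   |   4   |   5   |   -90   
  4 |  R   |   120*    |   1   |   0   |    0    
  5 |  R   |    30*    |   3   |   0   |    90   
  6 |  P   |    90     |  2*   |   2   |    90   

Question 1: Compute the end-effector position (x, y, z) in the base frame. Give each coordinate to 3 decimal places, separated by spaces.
2.468 -4.880 6.366

after link 1: o_1 = (-2.1213, -2.1213, 3.0000)
after link 2: o_2 = (-1.1808, 3.0619, 5.5000)
after link 3: o_3 = (-3.4789, -2.7718, 6.7990)
after link 4: o_4 = (-2.5603, -3.0780, 7.0490)
after link 5: o_5 = (0.1954, -3.9965, 7.7990)
after link 6: o_6 = (2.4681, -4.8804, 6.3660)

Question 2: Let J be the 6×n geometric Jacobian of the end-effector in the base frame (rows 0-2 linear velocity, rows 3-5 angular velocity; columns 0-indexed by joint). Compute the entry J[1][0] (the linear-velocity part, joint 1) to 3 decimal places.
axis z_0 = ẑ; lever o_n−o_0 = (2.4681,-4.8804,6.3660)
cross product → J_v[:, 0] = (4.8804,2.4681,-0.0000)
J_ω[:, 0] = z_0
entry J[1][0] = 2.4681

2.468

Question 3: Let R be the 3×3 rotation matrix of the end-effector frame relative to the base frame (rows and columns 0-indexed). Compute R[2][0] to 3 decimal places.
0.250

End-effector x-axis (col 0 of R) = (0.9186,-0.3062,0.2500)
R[2][0] = 0.2500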